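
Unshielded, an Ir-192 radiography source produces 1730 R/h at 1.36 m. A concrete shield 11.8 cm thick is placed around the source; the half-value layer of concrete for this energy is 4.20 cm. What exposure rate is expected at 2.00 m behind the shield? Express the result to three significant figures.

114 R/h

Distance alone: (1.36/2.00)² = 0.4624, so 1730 × 0.4624 = 800.0 R/h.
Shield: 11.8/4.20 = 2.810 half-value layers → attenuation 2^(−2.810) = 0.1426.
Combined: 800.0 × 0.1426 = 114.1 R/h.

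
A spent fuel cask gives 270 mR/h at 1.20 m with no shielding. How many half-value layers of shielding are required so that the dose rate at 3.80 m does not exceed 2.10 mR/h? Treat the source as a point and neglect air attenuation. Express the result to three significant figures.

3.68 half-value layers

At 3.80 m, distance alone gives 270 × (1.20/3.80)² = 270 × 0.09972 = 26.92 mR/h.
Further attenuation needed: 26.92/2.10 = 12.82.
n = log₂(12.82) = 3.680 half-value layers.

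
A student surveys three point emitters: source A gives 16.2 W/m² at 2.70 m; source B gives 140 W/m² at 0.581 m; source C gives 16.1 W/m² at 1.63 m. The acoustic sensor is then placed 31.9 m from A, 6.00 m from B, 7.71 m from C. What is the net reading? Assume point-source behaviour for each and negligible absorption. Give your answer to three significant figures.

2.15 W/m²

Each source contributes Iᵢ·(dᵢ/rᵢ)²; contributions add.
A: 16.2 × (2.70/31.9)² = 0.1161 W/m²
B: 140 × (0.581/6.00)² = 1.313 W/m²
C: 16.1 × (1.63/7.71)² = 0.7196 W/m²
Total = 0.1161 + 1.313 + 0.7196 = 2.149 W/m².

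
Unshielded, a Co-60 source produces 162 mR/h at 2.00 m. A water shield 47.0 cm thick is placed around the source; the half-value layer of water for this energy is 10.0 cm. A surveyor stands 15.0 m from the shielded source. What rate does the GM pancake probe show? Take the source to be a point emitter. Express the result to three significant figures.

Distance alone: (2.00/15.0)² = 0.01778, so 162 × 0.01778 = 2.880 mR/h.
Shield: 47.0/10.0 = 4.700 half-value layers → attenuation 2^(−4.700) = 0.03847.
Combined: 2.880 × 0.03847 = 0.1108 mR/h.

0.111 mR/h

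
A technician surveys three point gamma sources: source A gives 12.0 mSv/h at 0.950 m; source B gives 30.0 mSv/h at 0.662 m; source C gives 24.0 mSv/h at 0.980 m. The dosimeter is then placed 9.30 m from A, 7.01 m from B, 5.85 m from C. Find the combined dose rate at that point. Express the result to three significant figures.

Each source contributes Iᵢ·(dᵢ/rᵢ)²; contributions add.
A: 12.0 × (0.950/9.30)² = 0.1252 mSv/h
B: 30.0 × (0.662/7.01)² = 0.2675 mSv/h
C: 24.0 × (0.980/5.85)² = 0.6735 mSv/h
Total = 0.1252 + 0.2675 + 0.6735 = 1.066 mSv/h.

1.07 mSv/h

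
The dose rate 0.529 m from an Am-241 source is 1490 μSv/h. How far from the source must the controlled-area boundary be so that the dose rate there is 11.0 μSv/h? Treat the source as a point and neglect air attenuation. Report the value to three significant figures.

Using I₁d₁² = I₂d₂², d₂ = d₁·√(I₁/I₂).
I₁/I₂ = 1490/11.0 = 135.5, so d₂ = 0.529 × √135.5 = 6.158 m.

6.16 m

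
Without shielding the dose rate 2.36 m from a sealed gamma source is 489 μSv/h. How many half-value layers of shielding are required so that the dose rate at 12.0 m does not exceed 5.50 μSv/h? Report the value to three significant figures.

At 12.0 m, distance alone gives 489 × (2.36/12.0)² = 489 × 0.03868 = 18.91 μSv/h.
Further attenuation needed: 18.91/5.50 = 3.438.
n = log₂(3.438) = 1.782 half-value layers.

1.78 half-value layers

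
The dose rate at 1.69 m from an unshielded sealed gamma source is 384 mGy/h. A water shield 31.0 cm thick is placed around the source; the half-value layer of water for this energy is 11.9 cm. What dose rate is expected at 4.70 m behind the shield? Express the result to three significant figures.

8.16 mGy/h

Distance alone: 384 × (1.69/4.70)² = 384 × 0.1293 = 49.65 mGy/h.
Shield: 31.0/11.9 = 2.605 half-value layers → attenuation 2^(−2.605) = 0.1644.
Combined: 49.65 × 0.1644 = 8.162 mGy/h.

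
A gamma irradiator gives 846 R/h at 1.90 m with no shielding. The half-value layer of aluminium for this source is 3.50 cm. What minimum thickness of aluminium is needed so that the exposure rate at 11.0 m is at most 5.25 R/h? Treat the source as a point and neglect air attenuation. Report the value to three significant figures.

At 11.0 m, distance alone gives (1.90/11.0)² = 0.02983, so 846 × 0.02983 = 25.24 R/h.
Further attenuation needed: 25.24/5.25 = 4.808.
n = log₂(4.808) = 2.265 half-value layers.
Thickness = 2.265 × 3.50 cm = 7.928 cm.

7.93 cm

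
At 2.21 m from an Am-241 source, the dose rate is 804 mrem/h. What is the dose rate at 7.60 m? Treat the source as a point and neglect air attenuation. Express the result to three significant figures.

68.0 mrem/h

Applying the 1/r² law, the rate at 7.60 m is
804 × (2.21/7.60)² = 804 × 0.08456 = 67.99 mrem/h.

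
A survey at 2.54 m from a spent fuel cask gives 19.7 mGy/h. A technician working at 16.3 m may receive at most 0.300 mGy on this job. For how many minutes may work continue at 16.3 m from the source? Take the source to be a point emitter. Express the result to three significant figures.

Since intensity falls as 1/r², rate at 16.3 m:
(2.54/16.3)² = 0.02428, so 19.7 × 0.02428 = 0.4783 mGy/h.
Stay time = 0.300 mGy ÷ 0.4783 mGy/h = 0.6272 h = 37.63 min.

37.6 min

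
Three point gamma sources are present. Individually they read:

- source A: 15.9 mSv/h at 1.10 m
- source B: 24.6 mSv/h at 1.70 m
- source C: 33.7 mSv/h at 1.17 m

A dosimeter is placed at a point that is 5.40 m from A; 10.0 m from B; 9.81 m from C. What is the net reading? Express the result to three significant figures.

1.85 mSv/h

Each source contributes Iᵢ·(dᵢ/rᵢ)²; contributions add.
A: 15.9 × (1.10/5.40)² = 0.6598 mSv/h
B: 24.6 × (1.70/10.0)² = 0.7109 mSv/h
C: 33.7 × (1.17/9.81)² = 0.4794 mSv/h
Total = 0.6598 + 0.7109 + 0.4794 = 1.850 mSv/h.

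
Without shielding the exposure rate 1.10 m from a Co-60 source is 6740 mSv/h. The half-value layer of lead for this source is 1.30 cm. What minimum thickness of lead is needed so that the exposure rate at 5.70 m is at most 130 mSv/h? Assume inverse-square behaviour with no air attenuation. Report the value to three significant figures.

At 5.70 m, distance alone gives (1.10/5.70)² = 0.03724, so 6740 × 0.03724 = 251.0 mSv/h.
Further attenuation needed: 251.0/130 = 1.931.
n = log₂(1.931) = 0.9493 half-value layers.
Thickness = 0.9493 × 1.30 cm = 1.234 cm.

1.23 cm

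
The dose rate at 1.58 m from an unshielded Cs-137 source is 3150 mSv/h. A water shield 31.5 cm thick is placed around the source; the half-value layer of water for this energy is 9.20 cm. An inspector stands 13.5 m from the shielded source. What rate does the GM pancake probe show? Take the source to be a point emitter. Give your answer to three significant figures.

4.02 mSv/h

Distance alone: (1.58/13.5)² = 0.01370, so 3150 × 0.01370 = 43.16 mSv/h.
Shield: 31.5/9.20 = 3.424 half-value layers → attenuation 2^(−3.424) = 0.09317.
Combined: 43.16 × 0.09317 = 4.021 mSv/h.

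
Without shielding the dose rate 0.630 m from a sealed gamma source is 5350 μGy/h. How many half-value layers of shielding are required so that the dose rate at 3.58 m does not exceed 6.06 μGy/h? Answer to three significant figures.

At 3.58 m, distance alone gives 5350 × (0.630/3.58)² = 5350 × 0.03097 = 165.7 μGy/h.
Further attenuation needed: 165.7/6.06 = 27.34.
n = log₂(27.34) = 4.773 half-value layers.

4.77 half-value layers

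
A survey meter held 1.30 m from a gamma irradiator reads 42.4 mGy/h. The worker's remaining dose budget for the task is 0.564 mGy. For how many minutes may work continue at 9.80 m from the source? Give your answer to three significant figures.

Using I₁d₁² = I₂d₂², rate at 9.80 m:
(1.30/9.80)² = 0.01760, so 42.4 × 0.01760 = 0.7462 mGy/h.
Stay time = 0.564 mGy ÷ 0.7462 mGy/h = 0.7558 h = 45.35 min.

45.4 min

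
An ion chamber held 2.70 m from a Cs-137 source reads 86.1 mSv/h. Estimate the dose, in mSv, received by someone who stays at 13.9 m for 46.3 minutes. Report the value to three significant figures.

2.51 mSv

By the inverse-square law, rate at 13.9 m:
86.1 × (2.70/13.9)² = 86.1 × 0.03773 = 3.249 mSv/h.
Dose = rate × time = 3.249 mSv/h × 0.7717 h = 2.507 mSv.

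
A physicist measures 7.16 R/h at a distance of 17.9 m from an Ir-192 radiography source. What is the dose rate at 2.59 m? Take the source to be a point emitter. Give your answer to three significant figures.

Since intensity falls as 1/r², the rate at 2.59 m is
(17.9/2.59)² = 47.76, so 7.16 × 47.76 = 342.0 R/h.

342 R/h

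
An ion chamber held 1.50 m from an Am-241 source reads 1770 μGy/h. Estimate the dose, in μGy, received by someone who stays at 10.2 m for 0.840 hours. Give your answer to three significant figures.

By the inverse-square law, rate at 10.2 m:
1770 × (1.50/10.2)² = 1770 × 0.02163 = 38.29 μGy/h.
Dose = rate × time = 38.29 μGy/h × 0.8400 h = 32.16 μGy.

32.2 μGy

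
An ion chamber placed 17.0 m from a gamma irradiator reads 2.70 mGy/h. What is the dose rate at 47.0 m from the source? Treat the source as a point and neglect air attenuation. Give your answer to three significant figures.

0.353 mGy/h

Since intensity falls as 1/r², scaling from 17.0 m to 47.0 m:
(17.0/47.0)² = 0.1308, so 2.70 × 0.1308 = 0.3532 mGy/h.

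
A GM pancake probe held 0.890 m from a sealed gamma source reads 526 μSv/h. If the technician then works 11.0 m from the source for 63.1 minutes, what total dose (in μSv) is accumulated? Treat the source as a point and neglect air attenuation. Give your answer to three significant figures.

3.62 μSv

By the inverse-square law, rate at 11.0 m:
(0.890/11.0)² = 0.006546, so 526 × 0.006546 = 3.443 μSv/h.
Dose = rate × time = 3.443 μSv/h × 1.052 h = 3.622 μSv.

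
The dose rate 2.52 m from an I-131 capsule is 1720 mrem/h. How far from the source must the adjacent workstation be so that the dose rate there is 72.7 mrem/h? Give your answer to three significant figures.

Since intensity falls as 1/r², d₂ = d₁·√(I₁/I₂).
I₁/I₂ = 1720/72.7 = 23.66, so d₂ = 2.52 × √23.66 = 12.26 m.

12.3 m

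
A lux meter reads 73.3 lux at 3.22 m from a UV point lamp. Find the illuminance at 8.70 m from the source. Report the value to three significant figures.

10.0 lux

Since intensity falls as 1/r², the rate at 8.70 m is
73.3 × (3.22/8.70)² = 73.3 × 0.1370 = 10.04 lux.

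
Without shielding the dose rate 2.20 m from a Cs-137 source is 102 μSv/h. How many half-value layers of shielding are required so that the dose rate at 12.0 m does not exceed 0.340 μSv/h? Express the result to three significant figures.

At 12.0 m, distance alone gives (2.20/12.0)² = 0.03361, so 102 × 0.03361 = 3.428 μSv/h.
Further attenuation needed: 3.428/0.340 = 10.08.
n = log₂(10.08) = 3.333 half-value layers.

3.33 half-value layers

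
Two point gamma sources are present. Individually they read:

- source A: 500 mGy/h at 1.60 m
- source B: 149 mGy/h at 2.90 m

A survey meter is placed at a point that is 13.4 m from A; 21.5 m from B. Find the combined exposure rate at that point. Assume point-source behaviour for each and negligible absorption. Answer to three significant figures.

By superposition, sum each source's inverse-square contribution:
A: 500 × (1.60/13.4)² = 7.129 mGy/h
B: 149 × (2.90/21.5)² = 2.711 mGy/h
Total = 7.129 + 2.711 = 9.840 mGy/h.

9.84 mGy/h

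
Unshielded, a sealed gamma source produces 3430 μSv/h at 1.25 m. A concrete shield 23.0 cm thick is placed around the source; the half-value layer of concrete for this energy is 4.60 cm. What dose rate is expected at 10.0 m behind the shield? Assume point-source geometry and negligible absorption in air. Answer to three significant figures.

1.67 μSv/h

Distance alone: (1.25/10.0)² = 0.01562, so 3430 × 0.01562 = 53.58 μSv/h.
Shield: 23.0/4.60 = 5.000 half-value layers → attenuation 2^(−5.000) = 0.03125.
Combined: 53.58 × 0.03125 = 1.674 μSv/h.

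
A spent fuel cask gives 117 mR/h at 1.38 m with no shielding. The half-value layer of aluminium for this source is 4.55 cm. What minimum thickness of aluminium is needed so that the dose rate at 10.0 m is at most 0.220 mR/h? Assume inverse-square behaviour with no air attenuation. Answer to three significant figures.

At 10.0 m, distance alone gives 117 × (1.38/10.0)² = 117 × 0.01904 = 2.228 mR/h.
Further attenuation needed: 2.228/0.220 = 10.13.
n = log₂(10.13) = 3.341 half-value layers.
Thickness = 3.341 × 4.55 cm = 15.20 cm.

15.2 cm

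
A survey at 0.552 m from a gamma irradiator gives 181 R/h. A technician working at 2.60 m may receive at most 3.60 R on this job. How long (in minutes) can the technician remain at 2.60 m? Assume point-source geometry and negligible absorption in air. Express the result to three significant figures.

26.5 min

By the inverse-square law, rate at 2.60 m:
181 × (0.552/2.60)² = 181 × 0.04507 = 8.158 R/h.
Stay time = 3.60 R ÷ 8.158 R/h = 0.4413 h = 26.48 min.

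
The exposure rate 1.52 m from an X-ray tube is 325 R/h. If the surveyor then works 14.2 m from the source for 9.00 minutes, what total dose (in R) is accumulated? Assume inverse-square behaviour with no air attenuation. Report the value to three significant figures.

By the inverse-square law, rate at 14.2 m:
325 × (1.52/14.2)² = 325 × 0.01146 = 3.724 R/h.
Dose = rate × time = 3.724 R/h × 0.1500 h = 0.5586 R.

0.559 R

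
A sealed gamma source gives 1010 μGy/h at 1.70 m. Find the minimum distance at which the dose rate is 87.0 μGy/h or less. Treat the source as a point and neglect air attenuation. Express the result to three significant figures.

Applying the 1/r² law, d₂ = d₁·√(I₁/I₂).
I₁/I₂ = 1010/87.0 = 11.61, so d₂ = 1.70 × √11.61 = 5.792 m.

5.79 m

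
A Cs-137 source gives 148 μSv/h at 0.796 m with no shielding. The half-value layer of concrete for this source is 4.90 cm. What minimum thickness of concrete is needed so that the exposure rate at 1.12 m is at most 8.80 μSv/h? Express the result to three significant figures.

15.1 cm

At 1.12 m, distance alone gives 148 × (0.796/1.12)² = 148 × 0.5051 = 74.75 μSv/h.
Further attenuation needed: 74.75/8.80 = 8.494.
n = log₂(8.494) = 3.086 half-value layers.
Thickness = 3.086 × 4.90 cm = 15.12 cm.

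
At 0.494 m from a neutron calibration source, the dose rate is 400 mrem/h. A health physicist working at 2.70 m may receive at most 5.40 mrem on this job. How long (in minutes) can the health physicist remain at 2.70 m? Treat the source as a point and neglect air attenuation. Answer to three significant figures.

Using I₁d₁² = I₂d₂², rate at 2.70 m:
(0.494/2.70)² = 0.03348, so 400 × 0.03348 = 13.39 mrem/h.
Stay time = 5.40 mrem ÷ 13.39 mrem/h = 0.4033 h = 24.20 min.

24.2 min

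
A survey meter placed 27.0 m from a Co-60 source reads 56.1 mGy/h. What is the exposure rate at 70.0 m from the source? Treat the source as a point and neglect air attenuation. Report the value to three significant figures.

8.35 mGy/h

By the inverse-square law, scaling from 27.0 m to 70.0 m:
(27.0/70.0)² = 0.1488, so 56.1 × 0.1488 = 8.348 mGy/h.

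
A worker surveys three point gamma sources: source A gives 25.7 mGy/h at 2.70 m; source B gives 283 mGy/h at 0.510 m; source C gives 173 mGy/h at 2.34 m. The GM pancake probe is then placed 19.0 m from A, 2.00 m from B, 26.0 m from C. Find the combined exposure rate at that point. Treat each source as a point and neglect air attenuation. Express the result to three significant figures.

By superposition, sum each source's inverse-square contribution:
A: 25.7 × (2.70/19.0)² = 0.5190 mGy/h
B: 283 × (0.510/2.00)² = 18.40 mGy/h
C: 173 × (2.34/26.0)² = 1.401 mGy/h
Total = 0.5190 + 18.40 + 1.401 = 20.32 mGy/h.

20.3 mGy/h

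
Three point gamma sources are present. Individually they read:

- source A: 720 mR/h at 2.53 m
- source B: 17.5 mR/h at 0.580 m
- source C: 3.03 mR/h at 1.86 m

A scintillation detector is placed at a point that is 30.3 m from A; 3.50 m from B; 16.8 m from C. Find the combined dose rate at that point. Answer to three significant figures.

5.54 mR/h

Each source contributes Iᵢ·(dᵢ/rᵢ)²; contributions add.
A: 720 × (2.53/30.3)² = 5.020 mR/h
B: 17.5 × (0.580/3.50)² = 0.4806 mR/h
C: 3.03 × (1.86/16.8)² = 0.03714 mR/h
Total = 5.020 + 0.4806 + 0.03714 = 5.538 mR/h.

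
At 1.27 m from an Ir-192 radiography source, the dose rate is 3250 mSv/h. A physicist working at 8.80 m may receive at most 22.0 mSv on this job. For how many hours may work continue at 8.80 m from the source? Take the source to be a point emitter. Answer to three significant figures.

0.325 h

Using I₁d₁² = I₂d₂², rate at 8.80 m:
(1.27/8.80)² = 0.02083, so 3250 × 0.02083 = 67.70 mSv/h.
Stay time = 22.0 mSv ÷ 67.70 mSv/h = 0.3250 h.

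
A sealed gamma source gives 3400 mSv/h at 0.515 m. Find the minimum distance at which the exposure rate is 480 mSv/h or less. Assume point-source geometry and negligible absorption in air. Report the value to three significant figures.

1.37 m

By the inverse-square law, d₂ = d₁·√(I₁/I₂).
I₁/I₂ = 3400/480 = 7.083, so d₂ = 0.515 × √7.083 = 1.371 m.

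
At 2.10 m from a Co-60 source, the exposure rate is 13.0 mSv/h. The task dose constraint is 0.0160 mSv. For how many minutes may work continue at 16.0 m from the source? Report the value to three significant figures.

4.29 min

Since intensity falls as 1/r², rate at 16.0 m:
(2.10/16.0)² = 0.01723, so 13.0 × 0.01723 = 0.2240 mSv/h.
Stay time = 0.0160 mSv ÷ 0.2240 mSv/h = 0.07143 h = 4.286 min.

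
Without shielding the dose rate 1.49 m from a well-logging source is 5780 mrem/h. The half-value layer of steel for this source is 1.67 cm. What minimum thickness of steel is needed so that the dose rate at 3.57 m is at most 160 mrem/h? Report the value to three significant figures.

At 3.57 m, distance alone gives 5780 × (1.49/3.57)² = 5780 × 0.1742 = 1007 mrem/h.
Further attenuation needed: 1007/160 = 6.294.
n = log₂(6.294) = 2.654 half-value layers.
Thickness = 2.654 × 1.67 cm = 4.432 cm.

4.43 cm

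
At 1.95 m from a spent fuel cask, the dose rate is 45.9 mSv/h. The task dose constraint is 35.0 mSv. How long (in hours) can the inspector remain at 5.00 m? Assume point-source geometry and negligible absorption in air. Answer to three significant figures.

Applying the 1/r² law, rate at 5.00 m:
(1.95/5.00)² = 0.1521, so 45.9 × 0.1521 = 6.981 mSv/h.
Stay time = 35.0 mSv ÷ 6.981 mSv/h = 5.014 h.

5.01 h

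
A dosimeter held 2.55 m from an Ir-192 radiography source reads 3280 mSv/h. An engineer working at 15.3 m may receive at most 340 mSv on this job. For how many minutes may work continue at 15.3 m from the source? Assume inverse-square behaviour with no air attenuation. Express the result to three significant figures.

By the inverse-square law, rate at 15.3 m:
3280 × (2.55/15.3)² = 3280 × 0.02778 = 91.12 mSv/h.
Stay time = 340 mSv ÷ 91.12 mSv/h = 3.731 h = 223.9 min.

224 min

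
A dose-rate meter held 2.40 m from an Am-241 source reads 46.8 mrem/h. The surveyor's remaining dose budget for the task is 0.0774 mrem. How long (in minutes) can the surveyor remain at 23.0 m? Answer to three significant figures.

Since intensity falls as 1/r², rate at 23.0 m:
(2.40/23.0)² = 0.01089, so 46.8 × 0.01089 = 0.5097 mrem/h.
Stay time = 0.0774 mrem ÷ 0.5097 mrem/h = 0.1519 h = 9.114 min.

9.11 min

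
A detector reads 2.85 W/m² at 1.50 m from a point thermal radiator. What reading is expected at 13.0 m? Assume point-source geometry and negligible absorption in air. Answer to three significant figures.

By the inverse-square law, the rate at 13.0 m is
2.85 × (1.50/13.0)² = 2.85 × 0.01331 = 0.03793 W/m².

0.0379 W/m²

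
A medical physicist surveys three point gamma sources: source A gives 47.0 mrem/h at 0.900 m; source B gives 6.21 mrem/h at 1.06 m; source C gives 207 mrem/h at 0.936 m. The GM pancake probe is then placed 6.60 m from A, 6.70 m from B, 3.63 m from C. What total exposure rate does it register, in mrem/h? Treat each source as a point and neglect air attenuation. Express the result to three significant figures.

By superposition, sum each source's inverse-square contribution:
A: 47.0 × (0.900/6.60)² = 0.8740 mrem/h
B: 6.21 × (1.06/6.70)² = 0.1554 mrem/h
C: 207 × (0.936/3.63)² = 13.76 mrem/h
Total = 0.8740 + 0.1554 + 13.76 = 14.79 mrem/h.

14.8 mrem/h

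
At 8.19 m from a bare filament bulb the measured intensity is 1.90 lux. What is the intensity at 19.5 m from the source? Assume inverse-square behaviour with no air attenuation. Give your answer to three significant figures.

Intensity scales as (d₁/d₂)², so scaling from 8.19 m to 19.5 m:
1.90 × (8.19/19.5)² = 1.90 × 0.1764 = 0.3352 lux.

0.335 lux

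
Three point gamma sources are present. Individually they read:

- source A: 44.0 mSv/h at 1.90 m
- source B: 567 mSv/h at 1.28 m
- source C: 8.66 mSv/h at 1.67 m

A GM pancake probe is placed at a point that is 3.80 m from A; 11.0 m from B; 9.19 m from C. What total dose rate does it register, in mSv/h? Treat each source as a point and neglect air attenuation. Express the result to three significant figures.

By superposition, sum each source's inverse-square contribution:
A: 44.0 × (1.90/3.80)² = 11.00 mSv/h
B: 567 × (1.28/11.0)² = 7.677 mSv/h
C: 8.66 × (1.67/9.19)² = 0.2860 mSv/h
Total = 11.00 + 7.677 + 0.2860 = 18.96 mSv/h.

19.0 mSv/h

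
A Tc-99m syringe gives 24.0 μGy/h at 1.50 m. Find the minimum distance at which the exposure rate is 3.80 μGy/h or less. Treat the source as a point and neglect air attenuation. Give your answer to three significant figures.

By the inverse-square law, d₂ = d₁·√(I₁/I₂).
I₁/I₂ = 24.0/3.80 = 6.316, so d₂ = 1.50 × √6.316 = 3.770 m.

3.77 m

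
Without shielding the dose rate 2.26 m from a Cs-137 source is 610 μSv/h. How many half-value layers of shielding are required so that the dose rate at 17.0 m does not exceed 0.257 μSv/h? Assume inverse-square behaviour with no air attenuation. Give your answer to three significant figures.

5.39 half-value layers

At 17.0 m, distance alone gives 610 × (2.26/17.0)² = 610 × 0.01767 = 10.78 μSv/h.
Further attenuation needed: 10.78/0.257 = 41.95.
n = log₂(41.95) = 5.391 half-value layers.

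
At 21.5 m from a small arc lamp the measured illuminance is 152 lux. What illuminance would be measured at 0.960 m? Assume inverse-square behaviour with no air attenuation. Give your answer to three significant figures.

76200 lux

Since intensity falls as 1/r², scaling from 21.5 m to 0.960 m:
152 × (21.5/0.960)² = 152 × 501.6 = 76240 lux.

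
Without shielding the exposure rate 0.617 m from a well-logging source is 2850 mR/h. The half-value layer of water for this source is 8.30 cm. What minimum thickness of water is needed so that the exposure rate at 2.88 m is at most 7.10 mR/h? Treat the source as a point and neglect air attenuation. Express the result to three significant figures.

34.9 cm

At 2.88 m, distance alone gives 2850 × (0.617/2.88)² = 2850 × 0.04590 = 130.8 mR/h.
Further attenuation needed: 130.8/7.10 = 18.42.
n = log₂(18.42) = 4.203 half-value layers.
Thickness = 4.203 × 8.30 cm = 34.88 cm.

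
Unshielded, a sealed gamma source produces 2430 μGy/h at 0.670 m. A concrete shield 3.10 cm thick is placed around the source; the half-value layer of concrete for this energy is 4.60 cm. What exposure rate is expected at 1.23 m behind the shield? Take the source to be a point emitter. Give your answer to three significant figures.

452 μGy/h

Distance alone: 2430 × (0.670/1.23)² = 2430 × 0.2967 = 721.0 μGy/h.
Shield: 3.10/4.60 = 0.6739 half-value layers → attenuation 2^(−0.6739) = 0.6268.
Combined: 721.0 × 0.6268 = 451.9 μGy/h.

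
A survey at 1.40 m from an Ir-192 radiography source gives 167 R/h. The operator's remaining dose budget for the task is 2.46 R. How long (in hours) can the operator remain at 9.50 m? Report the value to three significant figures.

Intensity scales as (d₁/d₂)², so rate at 9.50 m:
167 × (1.40/9.50)² = 167 × 0.02172 = 3.627 R/h.
Stay time = 2.46 R ÷ 3.627 R/h = 0.6782 h.

0.678 h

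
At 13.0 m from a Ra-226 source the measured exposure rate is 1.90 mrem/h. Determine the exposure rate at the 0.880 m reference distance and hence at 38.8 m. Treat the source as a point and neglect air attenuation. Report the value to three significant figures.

415 mrem/h; 0.213 mrem/h

Using I₁d₁² = I₂d₂²,
At 0.880 m: (13.0/0.880)² = 218.2, so 1.90 × 218.2 = 414.6 mrem/h
At 38.8 m: 414.6 × (0.880/38.8)² = 414.6 × 0.0005144 = 0.2133 mrem/h.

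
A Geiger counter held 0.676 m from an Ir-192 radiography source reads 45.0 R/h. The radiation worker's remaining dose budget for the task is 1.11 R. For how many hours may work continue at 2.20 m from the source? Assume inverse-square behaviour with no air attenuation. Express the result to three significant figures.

By the inverse-square law, rate at 2.20 m:
45.0 × (0.676/2.20)² = 45.0 × 0.09442 = 4.249 R/h.
Stay time = 1.11 R ÷ 4.249 R/h = 0.2612 h.

0.261 h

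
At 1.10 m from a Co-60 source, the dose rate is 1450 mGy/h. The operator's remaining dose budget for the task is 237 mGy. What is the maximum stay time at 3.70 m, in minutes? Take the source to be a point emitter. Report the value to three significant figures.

By the inverse-square law, rate at 3.70 m:
1450 × (1.10/3.70)² = 1450 × 0.08839 = 128.2 mGy/h.
Stay time = 237 mGy ÷ 128.2 mGy/h = 1.849 h = 110.9 min.

111 min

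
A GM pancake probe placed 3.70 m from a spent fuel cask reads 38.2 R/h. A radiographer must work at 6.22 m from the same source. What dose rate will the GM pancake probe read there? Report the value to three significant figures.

13.5 R/h

By the inverse-square law, scaling from 3.70 m to 6.22 m:
38.2 × (3.70/6.22)² = 38.2 × 0.3539 = 13.52 R/h.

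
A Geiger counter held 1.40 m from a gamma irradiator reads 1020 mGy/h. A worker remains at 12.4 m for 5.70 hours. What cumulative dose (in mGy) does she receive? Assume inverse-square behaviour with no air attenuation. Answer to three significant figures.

Intensity scales as (d₁/d₂)², so rate at 12.4 m:
(1.40/12.4)² = 0.01275, so 1020 × 0.01275 = 13.00 mGy/h.
Dose = rate × time = 13.00 mGy/h × 5.700 h = 74.10 mGy.

74.1 mGy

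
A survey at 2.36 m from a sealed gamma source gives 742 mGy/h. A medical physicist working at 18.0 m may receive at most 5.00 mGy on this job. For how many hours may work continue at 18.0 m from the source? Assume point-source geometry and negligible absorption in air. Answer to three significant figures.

0.392 h

Intensity scales as (d₁/d₂)², so rate at 18.0 m:
742 × (2.36/18.0)² = 742 × 0.01719 = 12.75 mGy/h.
Stay time = 5.00 mGy ÷ 12.75 mGy/h = 0.3922 h.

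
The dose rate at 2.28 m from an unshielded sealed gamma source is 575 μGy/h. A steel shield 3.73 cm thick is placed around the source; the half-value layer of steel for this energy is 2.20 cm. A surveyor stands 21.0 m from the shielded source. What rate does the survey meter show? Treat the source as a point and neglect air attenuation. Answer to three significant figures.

Distance alone: (2.28/21.0)² = 0.01179, so 575 × 0.01179 = 6.779 μGy/h.
Shield: 3.73/2.20 = 1.695 half-value layers → attenuation 2^(−1.695) = 0.3089.
Combined: 6.779 × 0.3089 = 2.094 μGy/h.

2.09 μGy/h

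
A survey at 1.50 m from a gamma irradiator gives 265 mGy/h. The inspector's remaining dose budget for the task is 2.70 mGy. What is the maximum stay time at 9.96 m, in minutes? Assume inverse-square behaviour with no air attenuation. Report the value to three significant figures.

Using I₁d₁² = I₂d₂², rate at 9.96 m:
265 × (1.50/9.96)² = 265 × 0.02268 = 6.010 mGy/h.
Stay time = 2.70 mGy ÷ 6.010 mGy/h = 0.4493 h = 26.96 min.

27.0 min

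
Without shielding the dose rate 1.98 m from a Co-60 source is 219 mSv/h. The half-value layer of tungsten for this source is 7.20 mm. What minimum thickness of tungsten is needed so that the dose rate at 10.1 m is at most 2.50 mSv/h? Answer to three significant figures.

12.6 mm

At 10.1 m, distance alone gives (1.98/10.1)² = 0.03843, so 219 × 0.03843 = 8.416 mSv/h.
Further attenuation needed: 8.416/2.50 = 3.366.
n = log₂(3.366) = 1.751 half-value layers.
Thickness = 1.751 × 7.20 mm = 12.61 mm.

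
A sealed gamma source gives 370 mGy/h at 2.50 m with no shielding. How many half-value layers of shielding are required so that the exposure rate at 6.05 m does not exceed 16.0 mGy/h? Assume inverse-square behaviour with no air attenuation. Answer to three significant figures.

1.98 half-value layers

At 6.05 m, distance alone gives (2.50/6.05)² = 0.1708, so 370 × 0.1708 = 63.20 mGy/h.
Further attenuation needed: 63.20/16.0 = 3.950.
n = log₂(3.950) = 1.982 half-value layers.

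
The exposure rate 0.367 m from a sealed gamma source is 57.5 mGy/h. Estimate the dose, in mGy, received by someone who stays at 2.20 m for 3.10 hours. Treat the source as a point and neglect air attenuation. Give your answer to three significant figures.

4.96 mGy

Since intensity falls as 1/r², rate at 2.20 m:
(0.367/2.20)² = 0.02783, so 57.5 × 0.02783 = 1.600 mGy/h.
Dose = rate × time = 1.600 mGy/h × 3.100 h = 4.960 mGy.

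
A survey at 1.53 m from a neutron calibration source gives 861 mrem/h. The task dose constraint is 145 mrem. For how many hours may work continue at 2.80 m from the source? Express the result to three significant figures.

0.564 h

Applying the 1/r² law, rate at 2.80 m:
(1.53/2.80)² = 0.2986, so 861 × 0.2986 = 257.1 mrem/h.
Stay time = 145 mrem ÷ 257.1 mrem/h = 0.5640 h.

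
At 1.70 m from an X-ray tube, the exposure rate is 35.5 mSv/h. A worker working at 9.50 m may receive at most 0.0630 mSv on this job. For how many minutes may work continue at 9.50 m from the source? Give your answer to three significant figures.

Applying the 1/r² law, rate at 9.50 m:
(1.70/9.50)² = 0.03202, so 35.5 × 0.03202 = 1.137 mSv/h.
Stay time = 0.0630 mSv ÷ 1.137 mSv/h = 0.05541 h = 3.325 min.

3.33 min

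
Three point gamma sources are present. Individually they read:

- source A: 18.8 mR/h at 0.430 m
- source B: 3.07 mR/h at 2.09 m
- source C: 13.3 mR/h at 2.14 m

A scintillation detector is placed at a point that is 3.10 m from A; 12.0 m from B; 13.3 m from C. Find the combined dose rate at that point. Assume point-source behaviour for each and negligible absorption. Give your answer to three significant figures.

0.799 mR/h

Each source contributes Iᵢ·(dᵢ/rᵢ)²; contributions add.
A: 18.8 × (0.430/3.10)² = 0.3617 mR/h
B: 3.07 × (2.09/12.0)² = 0.09313 mR/h
C: 13.3 × (2.14/13.3)² = 0.3443 mR/h
Total = 0.3617 + 0.09313 + 0.3443 = 0.7991 mR/h.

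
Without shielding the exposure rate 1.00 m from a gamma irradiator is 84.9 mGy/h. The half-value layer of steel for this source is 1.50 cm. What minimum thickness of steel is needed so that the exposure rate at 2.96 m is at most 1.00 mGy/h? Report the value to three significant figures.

At 2.96 m, distance alone gives (1.00/2.96)² = 0.1141, so 84.9 × 0.1141 = 9.687 mGy/h.
Further attenuation needed: 9.687/1.00 = 9.687.
n = log₂(9.687) = 3.276 half-value layers.
Thickness = 3.276 × 1.50 cm = 4.914 cm.

4.91 cm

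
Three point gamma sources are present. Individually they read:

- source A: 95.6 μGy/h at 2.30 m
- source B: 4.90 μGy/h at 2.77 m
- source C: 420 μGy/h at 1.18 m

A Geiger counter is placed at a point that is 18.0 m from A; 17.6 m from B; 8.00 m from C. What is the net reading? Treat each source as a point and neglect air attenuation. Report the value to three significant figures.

Each source contributes Iᵢ·(dᵢ/rᵢ)²; contributions add.
A: 95.6 × (2.30/18.0)² = 1.561 μGy/h
B: 4.90 × (2.77/17.6)² = 0.1214 μGy/h
C: 420 × (1.18/8.00)² = 9.138 μGy/h
Total = 1.561 + 0.1214 + 9.138 = 10.82 μGy/h.

10.8 μGy/h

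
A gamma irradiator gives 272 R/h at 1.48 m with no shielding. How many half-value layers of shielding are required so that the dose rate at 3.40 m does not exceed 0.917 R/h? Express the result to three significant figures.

5.81 half-value layers

At 3.40 m, distance alone gives (1.48/3.40)² = 0.1895, so 272 × 0.1895 = 51.54 R/h.
Further attenuation needed: 51.54/0.917 = 56.21.
n = log₂(56.21) = 5.813 half-value layers.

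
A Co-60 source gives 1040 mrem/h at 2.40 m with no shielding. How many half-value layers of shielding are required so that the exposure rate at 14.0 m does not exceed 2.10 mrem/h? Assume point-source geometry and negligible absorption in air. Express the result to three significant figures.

At 14.0 m, distance alone gives (2.40/14.0)² = 0.02939, so 1040 × 0.02939 = 30.57 mrem/h.
Further attenuation needed: 30.57/2.10 = 14.56.
n = log₂(14.56) = 3.864 half-value layers.

3.86 half-value layers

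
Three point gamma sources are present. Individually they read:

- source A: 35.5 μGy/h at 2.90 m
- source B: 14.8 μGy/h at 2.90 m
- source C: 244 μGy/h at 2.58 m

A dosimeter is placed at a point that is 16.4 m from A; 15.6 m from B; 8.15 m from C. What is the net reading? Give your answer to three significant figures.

Each source contributes Iᵢ·(dᵢ/rᵢ)²; contributions add.
A: 35.5 × (2.90/16.4)² = 1.110 μGy/h
B: 14.8 × (2.90/15.6)² = 0.5115 μGy/h
C: 244 × (2.58/8.15)² = 24.45 μGy/h
Total = 1.110 + 0.5115 + 24.45 = 26.07 μGy/h.

26.1 μGy/h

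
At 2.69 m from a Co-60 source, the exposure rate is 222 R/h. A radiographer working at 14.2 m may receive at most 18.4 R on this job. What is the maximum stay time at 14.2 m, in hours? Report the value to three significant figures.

2.31 h

Using I₁d₁² = I₂d₂², rate at 14.2 m:
222 × (2.69/14.2)² = 222 × 0.03589 = 7.968 R/h.
Stay time = 18.4 R ÷ 7.968 R/h = 2.309 h.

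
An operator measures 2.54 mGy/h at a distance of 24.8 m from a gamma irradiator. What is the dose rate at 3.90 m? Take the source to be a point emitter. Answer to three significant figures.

103 mGy/h

Intensity scales as (d₁/d₂)², so the rate at 3.90 m is
(24.8/3.90)² = 40.44, so 2.54 × 40.44 = 102.7 mGy/h.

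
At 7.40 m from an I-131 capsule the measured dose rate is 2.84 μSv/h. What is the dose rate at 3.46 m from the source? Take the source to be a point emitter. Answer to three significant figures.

13.0 μSv/h

Using I₁d₁² = I₂d₂², scaling from 7.40 m to 3.46 m:
(7.40/3.46)² = 4.574, so 2.84 × 4.574 = 12.99 μSv/h.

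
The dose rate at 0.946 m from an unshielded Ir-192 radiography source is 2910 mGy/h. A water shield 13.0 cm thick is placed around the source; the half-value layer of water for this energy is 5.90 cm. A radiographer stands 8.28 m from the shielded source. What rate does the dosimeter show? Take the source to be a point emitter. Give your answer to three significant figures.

Distance alone: (0.946/8.28)² = 0.01305, so 2910 × 0.01305 = 37.98 mGy/h.
Shield: 13.0/5.90 = 2.203 half-value layers → attenuation 2^(−2.203) = 0.2172.
Combined: 37.98 × 0.2172 = 8.249 mGy/h.

8.25 mGy/h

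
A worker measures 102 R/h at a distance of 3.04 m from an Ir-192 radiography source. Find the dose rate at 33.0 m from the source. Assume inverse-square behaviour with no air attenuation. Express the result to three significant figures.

By the inverse-square law, the rate at 33.0 m is
102 × (3.04/33.0)² = 102 × 0.008486 = 0.8656 R/h.

0.866 R/h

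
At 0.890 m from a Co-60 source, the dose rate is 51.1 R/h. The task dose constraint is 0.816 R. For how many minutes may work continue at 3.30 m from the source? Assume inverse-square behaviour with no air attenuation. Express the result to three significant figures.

Since intensity falls as 1/r², rate at 3.30 m:
(0.890/3.30)² = 0.07274, so 51.1 × 0.07274 = 3.717 R/h.
Stay time = 0.816 R ÷ 3.717 R/h = 0.2195 h = 13.17 min.

13.2 min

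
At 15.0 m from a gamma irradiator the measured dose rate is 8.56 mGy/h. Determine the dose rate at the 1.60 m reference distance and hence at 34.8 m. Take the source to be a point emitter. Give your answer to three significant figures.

Since intensity falls as 1/r²,
At 1.60 m: (15.0/1.60)² = 87.89, so 8.56 × 87.89 = 752.3 mGy/h
At 34.8 m: (1.60/34.8)² = 0.002114, so 752.3 × 0.002114 = 1.590 mGy/h.

752 mGy/h; 1.59 mGy/h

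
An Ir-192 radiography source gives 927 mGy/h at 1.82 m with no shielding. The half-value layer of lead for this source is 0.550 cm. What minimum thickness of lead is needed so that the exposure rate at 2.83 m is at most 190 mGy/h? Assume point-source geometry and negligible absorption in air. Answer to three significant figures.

0.557 cm

At 2.83 m, distance alone gives 927 × (1.82/2.83)² = 927 × 0.4136 = 383.4 mGy/h.
Further attenuation needed: 383.4/190 = 2.018.
n = log₂(2.018) = 1.013 half-value layers.
Thickness = 1.013 × 0.550 cm = 0.5572 cm.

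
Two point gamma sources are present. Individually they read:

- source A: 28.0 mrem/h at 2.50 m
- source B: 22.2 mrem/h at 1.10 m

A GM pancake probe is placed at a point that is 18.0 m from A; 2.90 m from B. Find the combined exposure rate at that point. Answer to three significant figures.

3.73 mrem/h

By superposition, sum each source's inverse-square contribution:
A: 28.0 × (2.50/18.0)² = 0.5401 mrem/h
B: 22.2 × (1.10/2.90)² = 3.194 mrem/h
Total = 0.5401 + 3.194 = 3.734 mrem/h.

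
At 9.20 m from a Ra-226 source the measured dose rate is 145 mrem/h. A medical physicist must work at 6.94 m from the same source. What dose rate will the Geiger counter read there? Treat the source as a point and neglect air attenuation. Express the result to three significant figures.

255 mrem/h

Since intensity falls as 1/r², scaling from 9.20 m to 6.94 m:
(9.20/6.94)² = 1.757, so 145 × 1.757 = 254.8 mrem/h.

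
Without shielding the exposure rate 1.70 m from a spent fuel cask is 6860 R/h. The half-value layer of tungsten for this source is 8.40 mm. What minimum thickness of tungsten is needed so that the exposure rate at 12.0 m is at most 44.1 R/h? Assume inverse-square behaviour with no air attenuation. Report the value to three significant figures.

13.8 mm

At 12.0 m, distance alone gives (1.70/12.0)² = 0.02007, so 6860 × 0.02007 = 137.7 R/h.
Further attenuation needed: 137.7/44.1 = 3.122.
n = log₂(3.122) = 1.642 half-value layers.
Thickness = 1.642 × 8.40 mm = 13.79 mm.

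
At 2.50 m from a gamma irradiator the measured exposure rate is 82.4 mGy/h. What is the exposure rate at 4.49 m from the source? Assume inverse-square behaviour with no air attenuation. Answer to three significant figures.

25.5 mGy/h

Since intensity falls as 1/r², scaling from 2.50 m to 4.49 m:
82.4 × (2.50/4.49)² = 82.4 × 0.3100 = 25.54 mGy/h.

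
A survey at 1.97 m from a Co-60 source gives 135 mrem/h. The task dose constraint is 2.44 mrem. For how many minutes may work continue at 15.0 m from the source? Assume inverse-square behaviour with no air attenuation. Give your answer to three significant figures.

62.9 min

Using I₁d₁² = I₂d₂², rate at 15.0 m:
135 × (1.97/15.0)² = 135 × 0.01725 = 2.329 mrem/h.
Stay time = 2.44 mrem ÷ 2.329 mrem/h = 1.048 h = 62.88 min.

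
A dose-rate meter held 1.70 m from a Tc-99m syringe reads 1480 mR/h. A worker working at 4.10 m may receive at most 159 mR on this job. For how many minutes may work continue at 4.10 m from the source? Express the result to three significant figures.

37.5 min

Since intensity falls as 1/r², rate at 4.10 m:
1480 × (1.70/4.10)² = 1480 × 0.1719 = 254.4 mR/h.
Stay time = 159 mR ÷ 254.4 mR/h = 0.6250 h = 37.50 min.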